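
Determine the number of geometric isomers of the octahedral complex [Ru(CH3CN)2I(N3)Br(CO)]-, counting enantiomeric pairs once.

9

The six octahedral sites form three mutually perpendicular trans pairs.
Systematic enumeration (placing each ligand type in turn and discarding arrangements equivalent by rotation or reflection) gives 9 geometric isomers.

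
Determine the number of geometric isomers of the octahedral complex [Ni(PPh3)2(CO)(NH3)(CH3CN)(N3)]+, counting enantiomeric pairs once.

9

Placing the ligands in turn and identifying arrangements related by rotation or reflection leaves 9 distinct geometric isomers.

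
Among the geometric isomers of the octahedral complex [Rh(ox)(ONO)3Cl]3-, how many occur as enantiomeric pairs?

0

In an octahedral complex each vertex has one trans partner and four cis neighbours.
Each ox is bidentate and must span two cis positions.
Working through the distinct placements yields 2 geometric isomers: ONO fac; ONO mer.
Each arrangement has an internal mirror plane or centre of symmetry, so none is chiral.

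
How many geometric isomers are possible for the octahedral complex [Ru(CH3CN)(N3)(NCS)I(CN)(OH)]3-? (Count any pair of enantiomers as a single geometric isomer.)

The six octahedral sites form three mutually perpendicular trans pairs.
Exhaustive case analysis gives 15 geometric isomers.

15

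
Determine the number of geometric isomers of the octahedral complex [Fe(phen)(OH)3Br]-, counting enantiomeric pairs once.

In an octahedral complex each vertex has one trans partner and four cis neighbours.
Each phen is bidentate and must span two cis positions.
Systematic placement gives 2 geometric isomers: OH fac; OH mer.

2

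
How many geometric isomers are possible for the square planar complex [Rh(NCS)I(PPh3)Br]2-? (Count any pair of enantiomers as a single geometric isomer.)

There are 3 geometric isomers: (Br/NCS trans, I/PPh3 trans); (Br/PPh3 trans, I/NCS trans); (Br/I trans, NCS/PPh3 trans).

3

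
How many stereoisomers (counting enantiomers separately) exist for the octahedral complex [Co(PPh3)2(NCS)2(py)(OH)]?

The six octahedral sites form three mutually perpendicular trans pairs.
Systematic placement gives 6 geometric isomers: PPh3 cis, NCS trans; PPh3 trans, NCS trans; PPh3 cis, NCS cis (3 arrangements, 2 chiral); PPh3 trans, NCS cis.
Of these, 2 lack any improper symmetry element and so occur as enantiomeric pairs, giving 6 + 2 = 8 stereoisomers in total.

8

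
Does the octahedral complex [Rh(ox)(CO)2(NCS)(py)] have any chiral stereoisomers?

In an octahedral complex each vertex has one trans partner and four cis neighbours.
Each ox is bidentate and must span two cis positions.
The distinct arrangements are (4 in all): CO trans; CO cis (3 arrangements, 2 chiral).
Of these, 2 lack any improper symmetry element and so occur as enantiomeric pairs, giving 4 + 2 = 6 stereoisomers in total.

yes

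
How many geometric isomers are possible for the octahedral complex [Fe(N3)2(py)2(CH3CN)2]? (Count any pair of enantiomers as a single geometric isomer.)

The six octahedral sites form three mutually perpendicular trans pairs.
The distinct arrangements are (5 in all): N3 trans, py trans, CH3CN trans; N3 cis, py cis, CH3CN trans; N3 cis, py trans, CH3CN cis; N3 cis, py cis, CH3CN cis (chiral); N3 trans, py cis, CH3CN cis.

5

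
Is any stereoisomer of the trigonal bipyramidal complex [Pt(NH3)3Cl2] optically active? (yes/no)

There are 3 geometric isomers: Cl both axial; Cl one axial, one equatorial; Cl both equatorial.
Each arrangement has an internal mirror plane or centre of symmetry, so none is chiral.

no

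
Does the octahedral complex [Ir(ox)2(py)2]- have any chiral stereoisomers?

The six octahedral sites form three mutually perpendicular trans pairs.
Each ox is bidentate and must span two cis positions.
Working through the distinct placements yields 2 geometric isomers: py trans; py cis (chiral).
One of these lacks any improper symmetry element and so occurs as an enantiomeric pair, giving 2 + 1 = 3 stereoisomers in total.

yes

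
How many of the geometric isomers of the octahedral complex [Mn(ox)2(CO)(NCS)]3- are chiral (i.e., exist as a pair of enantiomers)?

An octahedron has six vertices in three trans pairs; every non-trans pair is cis.
Each ox is bidentate and must span two cis positions.
Working through the distinct placements yields 2 geometric isomers: CO and NCS mutually trans; CO and NCS mutually cis (chiral).
One of these lacks any improper symmetry element and so occurs as an enantiomeric pair, giving 2 + 1 = 3 stereoisomers in total.

1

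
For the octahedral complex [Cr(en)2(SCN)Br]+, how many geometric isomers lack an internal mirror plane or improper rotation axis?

1

An octahedron has six vertices in three trans pairs; every non-trans pair is cis.
Each en is bidentate and must span two cis positions.
Systematic placement gives 2 geometric isomers: SCN and Br mutually trans; SCN and Br mutually cis (chiral).
One of these lacks any improper symmetry element and so occurs as an enantiomeric pair, giving 2 + 1 = 3 stereoisomers in total.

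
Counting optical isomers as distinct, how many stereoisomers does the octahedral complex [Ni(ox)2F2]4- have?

The six octahedral sites form three mutually perpendicular trans pairs.
Each ox is bidentate and must span two cis positions.
Systematic placement gives 2 geometric isomers: F trans; F cis (chiral).
One of these lacks any improper symmetry element and so occurs as an enantiomeric pair, giving 2 + 1 = 3 stereoisomers in total.

3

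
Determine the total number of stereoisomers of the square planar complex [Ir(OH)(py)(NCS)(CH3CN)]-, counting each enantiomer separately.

3

In a square planar complex each vertex has one trans partner and two cis neighbours.
Systematic placement gives 3 geometric isomers: (CH3CN/OH trans, NCS/py trans); (CH3CN/py trans, NCS/OH trans); (CH3CN/NCS trans, OH/py trans).
Each arrangement has an internal mirror plane or centre of symmetry, so none is chiral.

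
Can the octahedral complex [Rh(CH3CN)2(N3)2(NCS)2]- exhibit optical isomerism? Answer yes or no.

yes

The six octahedral sites form three mutually perpendicular trans pairs.
Working through the distinct placements yields 5 geometric isomers: CH3CN trans, N3 trans, NCS trans; CH3CN trans, N3 cis, NCS cis; CH3CN cis, N3 cis, NCS trans; CH3CN cis, N3 cis, NCS cis (chiral); CH3CN cis, N3 trans, NCS cis.
One of these lacks any improper symmetry element and so occurs as an enantiomeric pair, giving 5 + 1 = 6 stereoisomers in total.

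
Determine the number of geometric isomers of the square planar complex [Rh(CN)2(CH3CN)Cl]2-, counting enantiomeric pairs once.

2

In a square planar complex each vertex has one trans partner and two cis neighbours.
The distinct arrangements are (2 in all): CN cis; CN trans.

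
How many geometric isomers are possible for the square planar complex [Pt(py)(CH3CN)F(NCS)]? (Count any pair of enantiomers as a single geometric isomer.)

Systematic placement gives 3 geometric isomers: (CH3CN/NCS trans, F/py trans); (CH3CN/py trans, F/NCS trans); (CH3CN/F trans, NCS/py trans).

3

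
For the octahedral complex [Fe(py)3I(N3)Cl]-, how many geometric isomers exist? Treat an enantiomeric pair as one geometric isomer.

4

The distinct arrangements are (4 in all): py mer (3 arrangements); py fac (chiral).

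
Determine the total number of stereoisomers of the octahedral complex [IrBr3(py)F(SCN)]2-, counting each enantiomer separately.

5

An octahedron has six vertices in three trans pairs; every non-trans pair is cis.
Working through the distinct placements yields 4 geometric isomers: Br mer (3 arrangements); Br fac (chiral).
One of these lacks any improper symmetry element and so occurs as an enantiomeric pair, giving 4 + 1 = 5 stereoisomers in total.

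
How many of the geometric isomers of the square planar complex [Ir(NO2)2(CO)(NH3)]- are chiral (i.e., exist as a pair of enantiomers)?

0

A square has two trans pairs of vertices; adjacent vertices are cis.
There are 2 geometric isomers: NO2 cis; NO2 trans.
Each arrangement has an internal mirror plane or centre of symmetry, so none is chiral.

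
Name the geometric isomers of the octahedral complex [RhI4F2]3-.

cis and trans

An octahedron has six vertices in three trans pairs; every non-trans pair is cis.
Systematic placement gives 2 geometric isomers: F trans; F cis.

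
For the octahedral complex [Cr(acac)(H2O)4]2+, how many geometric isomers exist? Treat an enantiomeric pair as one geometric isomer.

1

Each acac is bidentate and must span two cis positions.
Only one geometric arrangement is possible.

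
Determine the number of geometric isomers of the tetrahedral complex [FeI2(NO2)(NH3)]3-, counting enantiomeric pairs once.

All four vertices of a tetrahedron are equivalent and mutually adjacent, so cis/trans isomerism cannot arise.
Only one geometric arrangement is possible.

1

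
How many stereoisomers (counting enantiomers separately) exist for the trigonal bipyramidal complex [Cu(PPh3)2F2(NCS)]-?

6

In a trigonal bipyramid the two axial positions differ from the three equatorial ones.
Exhaustive case analysis gives 5 geometric isomers.
One of these lacks any improper symmetry element and so occurs as an enantiomeric pair, giving 5 + 1 = 6 stereoisomers in total.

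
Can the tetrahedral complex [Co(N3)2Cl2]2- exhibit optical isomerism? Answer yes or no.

no

Only one geometric arrangement is possible.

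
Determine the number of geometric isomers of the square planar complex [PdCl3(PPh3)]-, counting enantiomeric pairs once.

1

In a square planar complex each vertex has one trans partner and two cis neighbours.
Only one geometric arrangement is possible.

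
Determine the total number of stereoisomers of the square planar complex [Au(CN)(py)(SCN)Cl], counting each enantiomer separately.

A square has two trans pairs of vertices; adjacent vertices are cis.
Systematic placement gives 3 geometric isomers: (CN/SCN trans, Cl/py trans); (CN/py trans, Cl/SCN trans); (CN/Cl trans, SCN/py trans).
Each arrangement has an internal mirror plane or centre of symmetry, so none is chiral.

3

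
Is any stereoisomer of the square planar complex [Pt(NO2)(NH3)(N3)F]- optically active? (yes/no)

In a square planar complex each vertex has one trans partner and two cis neighbours.
There are 3 geometric isomers: (F/NH3 trans, N3/NO2 trans); (F/NO2 trans, N3/NH3 trans); (F/N3 trans, NH3/NO2 trans).
Each arrangement has an internal mirror plane or centre of symmetry, so none is chiral.

no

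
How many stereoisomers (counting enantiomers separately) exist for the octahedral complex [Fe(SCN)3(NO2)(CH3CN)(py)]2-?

5

In an octahedral complex each vertex has one trans partner and four cis neighbours.
Systematic placement gives 4 geometric isomers: SCN mer (3 arrangements); SCN fac (chiral).
One of these lacks any improper symmetry element and so occurs as an enantiomeric pair, giving 4 + 1 = 5 stereoisomers in total.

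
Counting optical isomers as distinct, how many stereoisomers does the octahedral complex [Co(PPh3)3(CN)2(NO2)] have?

3

There are 3 geometric isomers: PPh3 mer, CN trans; PPh3 mer, CN cis; PPh3 fac, CN cis.
Each arrangement has an internal mirror plane or centre of symmetry, so none is chiral.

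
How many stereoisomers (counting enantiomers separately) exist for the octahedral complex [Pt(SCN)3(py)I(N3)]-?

5

In an octahedral complex each vertex has one trans partner and four cis neighbours.
The distinct arrangements are (4 in all): SCN mer (3 arrangements); SCN fac (chiral).
One of these lacks any improper symmetry element and so occurs as an enantiomeric pair, giving 4 + 1 = 5 stereoisomers in total.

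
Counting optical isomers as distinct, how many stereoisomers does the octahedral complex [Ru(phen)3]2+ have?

2

The six octahedral sites form three mutually perpendicular trans pairs.
Each phen is bidentate and must span two cis positions.
Only one geometric arrangement is possible; it has no improper symmetry element, so it exists as a pair of enantiomers (2 stereoisomers).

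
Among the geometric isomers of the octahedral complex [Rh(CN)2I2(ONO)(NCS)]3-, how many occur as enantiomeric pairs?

2

An octahedron has six vertices in three trans pairs; every non-trans pair is cis.
The distinct arrangements are (6 in all): CN trans, I trans; CN trans, I cis; CN cis, I cis (3 arrangements, 2 chiral); CN cis, I trans.
Of these, 2 lack any improper symmetry element and so occur as enantiomeric pairs, giving 6 + 2 = 8 stereoisomers in total.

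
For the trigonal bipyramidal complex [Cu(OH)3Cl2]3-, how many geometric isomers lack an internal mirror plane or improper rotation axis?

0

Systematic placement gives 3 geometric isomers: Cl both axial; Cl one axial, one equatorial; Cl both equatorial.
Each arrangement has an internal mirror plane or centre of symmetry, so none is chiral.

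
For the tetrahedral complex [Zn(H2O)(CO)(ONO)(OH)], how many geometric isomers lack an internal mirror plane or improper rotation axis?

In a tetrahedral complex all four positions are equivalent and every pair of ligands is adjacent — there is no cis/trans distinction.
Only one geometric arrangement is possible; it has no improper symmetry element, so it exists as a pair of enantiomers (2 stereoisomers).

1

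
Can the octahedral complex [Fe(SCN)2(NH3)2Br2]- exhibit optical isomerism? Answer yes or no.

yes

An octahedron has six vertices in three trans pairs; every non-trans pair is cis.
The distinct arrangements are (5 in all): SCN trans, NH3 trans, Br trans; SCN cis, NH3 cis, Br trans; SCN trans, NH3 cis, Br cis; SCN cis, NH3 cis, Br cis (chiral); SCN cis, NH3 trans, Br cis.
One of these lacks any improper symmetry element and so occurs as an enantiomeric pair, giving 5 + 1 = 6 stereoisomers in total.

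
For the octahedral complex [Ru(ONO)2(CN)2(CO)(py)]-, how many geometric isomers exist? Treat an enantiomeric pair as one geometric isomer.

6

Working through the distinct placements yields 6 geometric isomers: ONO cis, CN trans; ONO trans, CN trans; ONO cis, CN cis (3 arrangements, 2 chiral); ONO trans, CN cis.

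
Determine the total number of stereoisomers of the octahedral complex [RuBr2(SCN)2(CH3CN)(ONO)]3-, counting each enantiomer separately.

8

There are 6 geometric isomers: Br trans, SCN trans; Br trans, SCN cis; Br cis, SCN trans; Br cis, SCN cis (3 arrangements, 2 chiral).
Of these, 2 lack any improper symmetry element and so occur as enantiomeric pairs, giving 6 + 2 = 8 stereoisomers in total.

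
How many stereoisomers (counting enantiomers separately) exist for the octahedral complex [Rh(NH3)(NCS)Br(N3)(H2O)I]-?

30

Exhaustive case analysis gives 15 geometric isomers.
Of these, 15 lack any improper symmetry element and so occur as enantiomeric pairs, giving 15 + 15 = 30 stereoisomers in total.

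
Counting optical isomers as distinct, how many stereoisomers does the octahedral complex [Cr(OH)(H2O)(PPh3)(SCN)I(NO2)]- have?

In an octahedral complex each vertex has one trans partner and four cis neighbours.
Placing the ligands in turn and identifying arrangements related by rotation or reflection leaves 15 distinct geometric isomers.
Of these, 15 lack any improper symmetry element and so occur as enantiomeric pairs, giving 15 + 15 = 30 stereoisomers in total.

30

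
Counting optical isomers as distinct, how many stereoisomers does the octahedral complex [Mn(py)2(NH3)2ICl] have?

8

In an octahedral complex each vertex has one trans partner and four cis neighbours.
Systematic placement gives 6 geometric isomers: py trans, NH3 trans; py cis, NH3 cis (3 arrangements, 2 chiral); py trans, NH3 cis; py cis, NH3 trans.
Of these, 2 lack any improper symmetry element and so occur as enantiomeric pairs, giving 6 + 2 = 8 stereoisomers in total.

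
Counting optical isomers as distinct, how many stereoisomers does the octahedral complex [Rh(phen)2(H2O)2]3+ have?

The six octahedral sites form three mutually perpendicular trans pairs.
Each phen is bidentate and must span two cis positions.
Systematic placement gives 2 geometric isomers: H2O trans; H2O cis (chiral).
One of these lacks any improper symmetry element and so occurs as an enantiomeric pair, giving 2 + 1 = 3 stereoisomers in total.

3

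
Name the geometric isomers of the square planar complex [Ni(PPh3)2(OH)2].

A square has two trans pairs of vertices; adjacent vertices are cis.
The distinct arrangements are (2 in all): PPh3 cis; PPh3 trans.

cis and trans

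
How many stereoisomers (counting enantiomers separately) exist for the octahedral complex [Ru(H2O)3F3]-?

The six octahedral sites form three mutually perpendicular trans pairs.
Systematic placement gives 2 geometric isomers: H2O mer; H2O fac.
Each arrangement has an internal mirror plane or centre of symmetry, so none is chiral.

2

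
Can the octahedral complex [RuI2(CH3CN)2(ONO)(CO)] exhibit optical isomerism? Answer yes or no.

yes

The six octahedral sites form three mutually perpendicular trans pairs.
There are 6 geometric isomers: I cis, CH3CN trans; I trans, CH3CN trans; I cis, CH3CN cis (3 arrangements, 2 chiral); I trans, CH3CN cis.
Of these, 2 lack any improper symmetry element and so occur as enantiomeric pairs, giving 6 + 2 = 8 stereoisomers in total.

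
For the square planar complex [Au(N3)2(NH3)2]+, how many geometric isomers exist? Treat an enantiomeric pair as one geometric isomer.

2

In a square planar complex each vertex has one trans partner and two cis neighbours.
Working through the distinct placements yields 2 geometric isomers: N3 cis; N3 trans.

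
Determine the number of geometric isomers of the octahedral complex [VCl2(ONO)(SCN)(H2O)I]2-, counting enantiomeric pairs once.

Placing the ligands in turn and identifying arrangements related by rotation or reflection leaves 9 distinct geometric isomers.

9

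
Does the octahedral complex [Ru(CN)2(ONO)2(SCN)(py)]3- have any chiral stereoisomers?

The six octahedral sites form three mutually perpendicular trans pairs.
Working through the distinct placements yields 6 geometric isomers: CN trans, ONO trans; CN trans, ONO cis; CN cis, ONO cis (3 arrangements, 2 chiral); CN cis, ONO trans.
Of these, 2 lack any improper symmetry element and so occur as enantiomeric pairs, giving 6 + 2 = 8 stereoisomers in total.

yes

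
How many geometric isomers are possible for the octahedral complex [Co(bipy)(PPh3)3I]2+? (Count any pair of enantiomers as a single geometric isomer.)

The six octahedral sites form three mutually perpendicular trans pairs.
Each bipy is bidentate and must span two cis positions.
Working through the distinct placements yields 2 geometric isomers: PPh3 fac; PPh3 mer.

2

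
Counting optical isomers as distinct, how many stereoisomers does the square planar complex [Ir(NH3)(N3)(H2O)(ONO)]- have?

A square has two trans pairs of vertices; adjacent vertices are cis.
There are 3 geometric isomers: (H2O/NH3 trans, N3/ONO trans); (H2O/ONO trans, N3/NH3 trans); (H2O/N3 trans, NH3/ONO trans).
Each arrangement has an internal mirror plane or centre of symmetry, so none is chiral.

3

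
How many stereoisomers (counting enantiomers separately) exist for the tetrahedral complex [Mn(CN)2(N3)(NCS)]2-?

All four vertices of a tetrahedron are equivalent and mutually adjacent, so cis/trans isomerism cannot arise.
Only one geometric arrangement is possible.

1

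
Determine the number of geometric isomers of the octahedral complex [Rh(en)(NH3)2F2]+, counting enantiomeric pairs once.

The six octahedral sites form three mutually perpendicular trans pairs.
Each en is bidentate and must span two cis positions.
The distinct arrangements are (3 in all): NH3 cis, F trans; NH3 cis, F cis (chiral); NH3 trans, F cis.

3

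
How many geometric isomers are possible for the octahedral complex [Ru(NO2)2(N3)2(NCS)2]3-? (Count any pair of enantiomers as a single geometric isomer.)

There are 5 geometric isomers: NO2 trans, N3 trans, NCS trans; NO2 cis, N3 trans, NCS cis; NO2 trans, N3 cis, NCS cis; NO2 cis, N3 cis, NCS cis (chiral); NO2 cis, N3 cis, NCS trans.

5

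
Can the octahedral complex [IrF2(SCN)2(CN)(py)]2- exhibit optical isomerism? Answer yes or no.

yes

In an octahedral complex each vertex has one trans partner and four cis neighbours.
There are 6 geometric isomers: F cis, SCN cis (3 arrangements, 2 chiral); F cis, SCN trans; F trans, SCN cis; F trans, SCN trans.
Of these, 2 lack any improper symmetry element and so occur as enantiomeric pairs, giving 6 + 2 = 8 stereoisomers in total.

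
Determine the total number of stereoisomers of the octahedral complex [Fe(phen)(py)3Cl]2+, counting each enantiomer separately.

2

The six octahedral sites form three mutually perpendicular trans pairs.
Each phen is bidentate and must span two cis positions.
The distinct arrangements are (2 in all): py mer; py fac.
Each arrangement has an internal mirror plane or centre of symmetry, so none is chiral.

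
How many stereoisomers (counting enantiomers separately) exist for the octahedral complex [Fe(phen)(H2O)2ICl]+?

Each phen is bidentate and must span two cis positions.
Systematic placement gives 4 geometric isomers: H2O cis (3 arrangements, 2 chiral); H2O trans.
Of these, 2 lack any improper symmetry element and so occur as enantiomeric pairs, giving 4 + 2 = 6 stereoisomers in total.

6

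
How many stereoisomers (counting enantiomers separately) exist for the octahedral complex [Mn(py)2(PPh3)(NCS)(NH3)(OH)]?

The six octahedral sites form three mutually perpendicular trans pairs.
Placing the ligands in turn and identifying arrangements related by rotation or reflection leaves 9 distinct geometric isomers.
Of these, 6 lack any improper symmetry element and so occur as enantiomeric pairs, giving 9 + 6 = 15 stereoisomers in total.

15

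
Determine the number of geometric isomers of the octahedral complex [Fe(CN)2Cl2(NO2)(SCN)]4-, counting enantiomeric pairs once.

An octahedron has six vertices in three trans pairs; every non-trans pair is cis.
Systematic placement gives 6 geometric isomers: CN trans, Cl trans; CN trans, Cl cis; CN cis, Cl cis (3 arrangements, 2 chiral); CN cis, Cl trans.

6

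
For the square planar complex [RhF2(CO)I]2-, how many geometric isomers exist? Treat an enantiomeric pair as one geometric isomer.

A square has two trans pairs of vertices; adjacent vertices are cis.
Working through the distinct placements yields 2 geometric isomers: F cis; F trans.

2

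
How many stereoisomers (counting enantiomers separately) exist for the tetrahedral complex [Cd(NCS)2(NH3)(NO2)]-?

1

All four vertices of a tetrahedron are equivalent and mutually adjacent, so cis/trans isomerism cannot arise.
Only one geometric arrangement is possible.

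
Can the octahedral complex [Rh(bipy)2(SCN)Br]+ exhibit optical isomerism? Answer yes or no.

yes

The six octahedral sites form three mutually perpendicular trans pairs.
Each bipy is bidentate and must span two cis positions.
There are 2 geometric isomers: SCN and Br mutually trans; SCN and Br mutually cis (chiral).
One of these lacks any improper symmetry element and so occurs as an enantiomeric pair, giving 2 + 1 = 3 stereoisomers in total.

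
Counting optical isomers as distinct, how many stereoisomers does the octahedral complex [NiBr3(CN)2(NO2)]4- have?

There are 3 geometric isomers: Br mer, CN cis; Br mer, CN trans; Br fac, CN cis.
Each arrangement has an internal mirror plane or centre of symmetry, so none is chiral.

3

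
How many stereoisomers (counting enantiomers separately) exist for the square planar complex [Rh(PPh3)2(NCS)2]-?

A square has two trans pairs of vertices; adjacent vertices are cis.
Working through the distinct placements yields 2 geometric isomers: PPh3 cis; PPh3 trans.
Each arrangement has an internal mirror plane or centre of symmetry, so none is chiral.

2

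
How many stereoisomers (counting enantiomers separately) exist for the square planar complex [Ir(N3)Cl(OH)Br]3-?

3

A square has two trans pairs of vertices; adjacent vertices are cis.
Working through the distinct placements yields 3 geometric isomers: (Br/N3 trans, Cl/OH trans); (Br/OH trans, Cl/N3 trans); (Br/Cl trans, N3/OH trans).
Each arrangement has an internal mirror plane or centre of symmetry, so none is chiral.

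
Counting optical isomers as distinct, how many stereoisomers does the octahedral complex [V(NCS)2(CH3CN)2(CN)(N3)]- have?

8

An octahedron has six vertices in three trans pairs; every non-trans pair is cis.
The distinct arrangements are (6 in all): NCS trans, CH3CN trans; NCS cis, CH3CN trans; NCS trans, CH3CN cis; NCS cis, CH3CN cis (3 arrangements, 2 chiral).
Of these, 2 lack any improper symmetry element and so occur as enantiomeric pairs, giving 6 + 2 = 8 stereoisomers in total.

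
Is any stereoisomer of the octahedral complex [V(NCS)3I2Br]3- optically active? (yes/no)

An octahedron has six vertices in three trans pairs; every non-trans pair is cis.
There are 3 geometric isomers: NCS mer, I cis; NCS mer, I trans; NCS fac, I cis.
Each arrangement has an internal mirror plane or centre of symmetry, so none is chiral.

no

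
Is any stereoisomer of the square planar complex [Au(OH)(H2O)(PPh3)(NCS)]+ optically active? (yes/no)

In a square planar complex each vertex has one trans partner and two cis neighbours.
Systematic placement gives 3 geometric isomers: (H2O/OH trans, NCS/PPh3 trans); (H2O/PPh3 trans, NCS/OH trans); (H2O/NCS trans, OH/PPh3 trans).
Each arrangement has an internal mirror plane or centre of symmetry, so none is chiral.

no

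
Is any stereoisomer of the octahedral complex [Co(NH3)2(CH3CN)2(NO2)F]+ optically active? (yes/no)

yes

An octahedron has six vertices in three trans pairs; every non-trans pair is cis.
The distinct arrangements are (6 in all): NH3 cis, CH3CN trans; NH3 trans, CH3CN trans; NH3 cis, CH3CN cis (3 arrangements, 2 chiral); NH3 trans, CH3CN cis.
Of these, 2 lack any improper symmetry element and so occur as enantiomeric pairs, giving 6 + 2 = 8 stereoisomers in total.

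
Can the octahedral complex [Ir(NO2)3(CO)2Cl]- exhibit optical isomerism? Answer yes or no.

no

In an octahedral complex each vertex has one trans partner and four cis neighbours.
Systematic placement gives 3 geometric isomers: NO2 mer, CO trans; NO2 mer, CO cis; NO2 fac, CO cis.
Each arrangement has an internal mirror plane or centre of symmetry, so none is chiral.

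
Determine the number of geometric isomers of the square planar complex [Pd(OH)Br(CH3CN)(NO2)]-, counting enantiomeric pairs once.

3

There are 3 geometric isomers: (Br/NO2 trans, CH3CN/OH trans); (Br/OH trans, CH3CN/NO2 trans); (Br/CH3CN trans, NO2/OH trans).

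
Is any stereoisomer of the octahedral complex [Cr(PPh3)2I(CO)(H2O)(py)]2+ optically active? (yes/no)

An octahedron has six vertices in three trans pairs; every non-trans pair is cis.
Placing the ligands in turn and identifying arrangements related by rotation or reflection leaves 9 distinct geometric isomers.
Of these, 6 lack any improper symmetry element and so occur as enantiomeric pairs, giving 9 + 6 = 15 stereoisomers in total.

yes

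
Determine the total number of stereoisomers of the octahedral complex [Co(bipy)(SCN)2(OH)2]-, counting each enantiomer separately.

In an octahedral complex each vertex has one trans partner and four cis neighbours.
Each bipy is bidentate and must span two cis positions.
The distinct arrangements are (3 in all): SCN cis, OH trans; SCN cis, OH cis (chiral); SCN trans, OH cis.
One of these lacks any improper symmetry element and so occurs as an enantiomeric pair, giving 3 + 1 = 4 stereoisomers in total.

4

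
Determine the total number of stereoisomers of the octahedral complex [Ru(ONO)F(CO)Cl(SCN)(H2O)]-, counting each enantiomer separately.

An octahedron has six vertices in three trans pairs; every non-trans pair is cis.
Systematic enumeration (placing each ligand type in turn and discarding arrangements equivalent by rotation or reflection) gives 15 geometric isomers.
Of these, 15 lack any improper symmetry element and so occur as enantiomeric pairs, giving 15 + 15 = 30 stereoisomers in total.

30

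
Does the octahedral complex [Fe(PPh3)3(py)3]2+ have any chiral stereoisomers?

no

There are 2 geometric isomers: PPh3 mer; PPh3 fac.
Each arrangement has an internal mirror plane or centre of symmetry, so none is chiral.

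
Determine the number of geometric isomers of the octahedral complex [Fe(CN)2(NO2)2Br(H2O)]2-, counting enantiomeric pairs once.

The six octahedral sites form three mutually perpendicular trans pairs.
Working through the distinct placements yields 6 geometric isomers: CN cis, NO2 trans; CN cis, NO2 cis (3 arrangements, 2 chiral); CN trans, NO2 trans; CN trans, NO2 cis.

6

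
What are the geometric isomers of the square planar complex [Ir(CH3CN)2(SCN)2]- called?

A square has two trans pairs of vertices; adjacent vertices are cis.
The distinct arrangements are (2 in all): CH3CN cis; CH3CN trans.

cis and trans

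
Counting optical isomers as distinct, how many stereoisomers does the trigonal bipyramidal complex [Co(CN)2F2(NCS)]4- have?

6

A trigonal bipyramid has two axial and three equatorial sites, which are chemically inequivalent.
Systematic enumeration (placing each ligand type in turn and discarding arrangements equivalent by rotation or reflection) gives 5 geometric isomers.
One of these lacks any improper symmetry element and so occurs as an enantiomeric pair, giving 5 + 1 = 6 stereoisomers in total.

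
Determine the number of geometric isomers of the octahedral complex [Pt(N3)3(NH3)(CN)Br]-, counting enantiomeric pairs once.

An octahedron has six vertices in three trans pairs; every non-trans pair is cis.
Systematic placement gives 4 geometric isomers: N3 mer (3 arrangements); N3 fac (chiral).

4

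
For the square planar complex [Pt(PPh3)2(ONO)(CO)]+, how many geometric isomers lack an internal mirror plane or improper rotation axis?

A square has two trans pairs of vertices; adjacent vertices are cis.
Working through the distinct placements yields 2 geometric isomers: PPh3 cis; PPh3 trans.
Each arrangement has an internal mirror plane or centre of symmetry, so none is chiral.

0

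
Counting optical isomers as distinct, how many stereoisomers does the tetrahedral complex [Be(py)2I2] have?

In a tetrahedral complex all four positions are equivalent and every pair of ligands is adjacent — there is no cis/trans distinction.
Only one geometric arrangement is possible.

1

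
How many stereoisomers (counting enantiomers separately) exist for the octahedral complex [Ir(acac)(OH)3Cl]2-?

An octahedron has six vertices in three trans pairs; every non-trans pair is cis.
Each acac is bidentate and must span two cis positions.
The distinct arrangements are (2 in all): OH fac; OH mer.
Each arrangement has an internal mirror plane or centre of symmetry, so none is chiral.

2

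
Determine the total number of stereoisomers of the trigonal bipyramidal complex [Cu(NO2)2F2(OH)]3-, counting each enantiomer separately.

6

In a trigonal bipyramid the two axial positions differ from the three equatorial ones.
Placing the ligands in turn and identifying arrangements related by rotation or reflection leaves 5 distinct geometric isomers.
One of these lacks any improper symmetry element and so occurs as an enantiomeric pair, giving 5 + 1 = 6 stereoisomers in total.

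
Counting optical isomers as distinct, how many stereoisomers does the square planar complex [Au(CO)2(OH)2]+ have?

2

A square has two trans pairs of vertices; adjacent vertices are cis.
Systematic placement gives 2 geometric isomers: CO cis; CO trans.
Each arrangement has an internal mirror plane or centre of symmetry, so none is chiral.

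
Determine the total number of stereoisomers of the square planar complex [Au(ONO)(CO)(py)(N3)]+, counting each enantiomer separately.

3

In a square planar complex each vertex has one trans partner and two cis neighbours.
The distinct arrangements are (3 in all): (CO/ONO trans, N3/py trans); (CO/py trans, N3/ONO trans); (CO/N3 trans, ONO/py trans).
Each arrangement has an internal mirror plane or centre of symmetry, so none is chiral.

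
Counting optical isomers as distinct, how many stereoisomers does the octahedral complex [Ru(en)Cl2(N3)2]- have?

The six octahedral sites form three mutually perpendicular trans pairs.
Each en is bidentate and must span two cis positions.
Working through the distinct placements yields 3 geometric isomers: Cl trans, N3 cis; Cl cis, N3 cis (chiral); Cl cis, N3 trans.
One of these lacks any improper symmetry element and so occurs as an enantiomeric pair, giving 3 + 1 = 4 stereoisomers in total.

4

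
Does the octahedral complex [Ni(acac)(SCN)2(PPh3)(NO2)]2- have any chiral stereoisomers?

In an octahedral complex each vertex has one trans partner and four cis neighbours.
Each acac is bidentate and must span two cis positions.
The distinct arrangements are (4 in all): SCN cis (3 arrangements, 2 chiral); SCN trans.
Of these, 2 lack any improper symmetry element and so occur as enantiomeric pairs, giving 4 + 2 = 6 stereoisomers in total.

yes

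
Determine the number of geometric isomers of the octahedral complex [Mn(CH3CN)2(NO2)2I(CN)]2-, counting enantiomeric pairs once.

6

An octahedron has six vertices in three trans pairs; every non-trans pair is cis.
Working through the distinct placements yields 6 geometric isomers: CH3CN trans, NO2 trans; CH3CN trans, NO2 cis; CH3CN cis, NO2 trans; CH3CN cis, NO2 cis (3 arrangements, 2 chiral).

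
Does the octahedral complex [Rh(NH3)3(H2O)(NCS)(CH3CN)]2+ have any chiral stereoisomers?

An octahedron has six vertices in three trans pairs; every non-trans pair is cis.
Systematic placement gives 4 geometric isomers: NH3 mer (3 arrangements); NH3 fac (chiral).
One of these lacks any improper symmetry element and so occurs as an enantiomeric pair, giving 4 + 1 = 5 stereoisomers in total.

yes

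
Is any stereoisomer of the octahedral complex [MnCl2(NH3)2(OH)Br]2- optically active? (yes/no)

There are 6 geometric isomers: Cl cis, NH3 cis (3 arrangements, 2 chiral); Cl cis, NH3 trans; Cl trans, NH3 cis; Cl trans, NH3 trans.
Of these, 2 lack any improper symmetry element and so occur as enantiomeric pairs, giving 6 + 2 = 8 stereoisomers in total.

yes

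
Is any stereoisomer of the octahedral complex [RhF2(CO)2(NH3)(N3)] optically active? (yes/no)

yes

The six octahedral sites form three mutually perpendicular trans pairs.
There are 6 geometric isomers: F trans, CO trans; F cis, CO trans; F cis, CO cis (3 arrangements, 2 chiral); F trans, CO cis.
Of these, 2 lack any improper symmetry element and so occur as enantiomeric pairs, giving 6 + 2 = 8 stereoisomers in total.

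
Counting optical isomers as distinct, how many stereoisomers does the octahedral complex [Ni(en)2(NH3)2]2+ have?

3

Each en is bidentate and must span two cis positions.
Working through the distinct placements yields 2 geometric isomers: NH3 trans; NH3 cis (chiral).
One of these lacks any improper symmetry element and so occurs as an enantiomeric pair, giving 2 + 1 = 3 stereoisomers in total.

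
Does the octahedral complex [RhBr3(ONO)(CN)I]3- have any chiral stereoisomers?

In an octahedral complex each vertex has one trans partner and four cis neighbours.
There are 4 geometric isomers: Br mer (3 arrangements); Br fac (chiral).
One of these lacks any improper symmetry element and so occurs as an enantiomeric pair, giving 4 + 1 = 5 stereoisomers in total.

yes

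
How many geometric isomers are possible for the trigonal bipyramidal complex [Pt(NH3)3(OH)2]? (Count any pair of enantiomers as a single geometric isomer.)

A trigonal bipyramid has two axial and three equatorial sites, which are chemically inequivalent.
Working through the distinct placements yields 3 geometric isomers: OH both equatorial; OH one axial, one equatorial; OH both axial.

3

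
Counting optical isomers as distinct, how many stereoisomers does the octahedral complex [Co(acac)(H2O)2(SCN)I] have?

An octahedron has six vertices in three trans pairs; every non-trans pair is cis.
Each acac is bidentate and must span two cis positions.
The distinct arrangements are (4 in all): H2O trans; H2O cis (3 arrangements, 2 chiral).
Of these, 2 lack any improper symmetry element and so occur as enantiomeric pairs, giving 4 + 2 = 6 stereoisomers in total.

6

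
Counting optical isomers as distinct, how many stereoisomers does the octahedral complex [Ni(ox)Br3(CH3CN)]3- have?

An octahedron has six vertices in three trans pairs; every non-trans pair is cis.
Each ox is bidentate and must span two cis positions.
The distinct arrangements are (2 in all): Br mer; Br fac.
Each arrangement has an internal mirror plane or centre of symmetry, so none is chiral.

2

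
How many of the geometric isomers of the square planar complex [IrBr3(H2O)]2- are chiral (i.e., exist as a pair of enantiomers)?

In a square planar complex each vertex has one trans partner and two cis neighbours.
Only one geometric arrangement is possible.

0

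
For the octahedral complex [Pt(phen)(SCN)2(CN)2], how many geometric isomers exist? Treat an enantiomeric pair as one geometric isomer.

Each phen is bidentate and must span two cis positions.
Working through the distinct placements yields 3 geometric isomers: SCN cis, CN trans; SCN cis, CN cis (chiral); SCN trans, CN cis.

3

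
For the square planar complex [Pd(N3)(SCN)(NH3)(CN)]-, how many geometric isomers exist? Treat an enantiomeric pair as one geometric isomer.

3

In a square planar complex each vertex has one trans partner and two cis neighbours.
The distinct arrangements are (3 in all): (CN/NH3 trans, N3/SCN trans); (CN/SCN trans, N3/NH3 trans); (CN/N3 trans, NH3/SCN trans).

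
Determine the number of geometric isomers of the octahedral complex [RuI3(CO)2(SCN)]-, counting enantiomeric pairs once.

3

An octahedron has six vertices in three trans pairs; every non-trans pair is cis.
The distinct arrangements are (3 in all): I mer, CO trans; I fac, CO cis; I mer, CO cis.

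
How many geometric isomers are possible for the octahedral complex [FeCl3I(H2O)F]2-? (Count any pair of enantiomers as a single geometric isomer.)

The six octahedral sites form three mutually perpendicular trans pairs.
Systematic placement gives 4 geometric isomers: Cl mer (3 arrangements); Cl fac (chiral).

4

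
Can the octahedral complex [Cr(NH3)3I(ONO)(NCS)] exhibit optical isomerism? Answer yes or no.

yes

The six octahedral sites form three mutually perpendicular trans pairs.
There are 4 geometric isomers: NH3 mer (3 arrangements); NH3 fac (chiral).
One of these lacks any improper symmetry element and so occurs as an enantiomeric pair, giving 4 + 1 = 5 stereoisomers in total.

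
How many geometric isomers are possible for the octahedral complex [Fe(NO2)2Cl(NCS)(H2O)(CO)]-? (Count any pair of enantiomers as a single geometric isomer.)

The six octahedral sites form three mutually perpendicular trans pairs.
Exhaustive case analysis gives 9 geometric isomers.

9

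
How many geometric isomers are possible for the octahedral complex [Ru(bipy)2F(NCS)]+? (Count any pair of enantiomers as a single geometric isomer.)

2

An octahedron has six vertices in three trans pairs; every non-trans pair is cis.
Each bipy is bidentate and must span two cis positions.
Working through the distinct placements yields 2 geometric isomers: F and NCS mutually trans; F and NCS mutually cis (chiral).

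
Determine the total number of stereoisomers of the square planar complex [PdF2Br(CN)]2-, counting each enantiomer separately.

2

A square has two trans pairs of vertices; adjacent vertices are cis.
The distinct arrangements are (2 in all): F cis; F trans.
Each arrangement has an internal mirror plane or centre of symmetry, so none is chiral.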